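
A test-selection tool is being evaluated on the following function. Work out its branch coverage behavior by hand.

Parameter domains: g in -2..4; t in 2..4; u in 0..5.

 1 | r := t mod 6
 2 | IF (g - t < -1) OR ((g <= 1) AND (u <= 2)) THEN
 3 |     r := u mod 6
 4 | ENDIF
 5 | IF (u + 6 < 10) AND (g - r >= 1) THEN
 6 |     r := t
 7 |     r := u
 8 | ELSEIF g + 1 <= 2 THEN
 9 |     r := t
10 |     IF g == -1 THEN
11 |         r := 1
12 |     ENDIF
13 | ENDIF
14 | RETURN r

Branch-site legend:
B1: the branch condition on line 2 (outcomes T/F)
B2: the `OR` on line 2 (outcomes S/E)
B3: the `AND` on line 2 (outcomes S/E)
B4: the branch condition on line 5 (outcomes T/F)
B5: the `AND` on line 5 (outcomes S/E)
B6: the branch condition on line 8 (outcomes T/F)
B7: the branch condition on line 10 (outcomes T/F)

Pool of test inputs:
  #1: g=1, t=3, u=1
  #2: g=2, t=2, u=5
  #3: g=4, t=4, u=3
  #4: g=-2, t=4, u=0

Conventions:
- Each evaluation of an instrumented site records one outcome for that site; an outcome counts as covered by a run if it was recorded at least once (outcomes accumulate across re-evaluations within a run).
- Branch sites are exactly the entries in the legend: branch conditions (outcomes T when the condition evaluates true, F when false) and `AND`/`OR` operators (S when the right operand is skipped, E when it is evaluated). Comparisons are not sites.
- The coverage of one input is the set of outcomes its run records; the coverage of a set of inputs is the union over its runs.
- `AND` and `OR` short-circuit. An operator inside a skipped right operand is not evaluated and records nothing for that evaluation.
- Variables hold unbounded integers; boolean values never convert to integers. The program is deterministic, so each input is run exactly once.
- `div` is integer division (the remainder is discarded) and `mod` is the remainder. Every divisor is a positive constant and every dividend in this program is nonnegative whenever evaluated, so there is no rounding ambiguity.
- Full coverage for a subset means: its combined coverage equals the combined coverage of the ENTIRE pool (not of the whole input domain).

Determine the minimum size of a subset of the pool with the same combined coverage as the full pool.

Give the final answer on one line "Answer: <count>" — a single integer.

input #1, g=1, t=3, u=1: events B2->S, B1->T, B5->E, B4->F, B6->T, B7->F; outcomes B1=T, B2=S, B4=F, B5=E, B6=T, B7=F
input #2, g=2, t=2, u=5: events B2->E, B3->S, B1->F, B5->S, B4->F, B6->F; outcomes B1=F, B2=E, B3=S, B4=F, B5=S, B6=F
input #3, g=4, t=4, u=3: events B2->E, B3->S, B1->F, B5->E, B4->F, B6->F; outcomes B1=F, B2=E, B3=S, B4=F, B5=E, B6=F
input #4, g=-2, t=4, u=0: events B2->S, B1->T, B5->E, B4->F, B6->T, B7->F; outcomes B1=T, B2=S, B4=F, B5=E, B6=T, B7=F
union over all inputs: B1=T, B1=F, B2=S, B2=E, B3=S, B4=F, B5=S, B5=E, B6=T, B6=F, B7=F (11 outcomes)
no size-1 subset reaches all 11 outcomes (best union: 6/11)
size 2: inputs {1, 2} cover all 11 outcomes, and no lexicographically smaller subset of this size does

Answer: 2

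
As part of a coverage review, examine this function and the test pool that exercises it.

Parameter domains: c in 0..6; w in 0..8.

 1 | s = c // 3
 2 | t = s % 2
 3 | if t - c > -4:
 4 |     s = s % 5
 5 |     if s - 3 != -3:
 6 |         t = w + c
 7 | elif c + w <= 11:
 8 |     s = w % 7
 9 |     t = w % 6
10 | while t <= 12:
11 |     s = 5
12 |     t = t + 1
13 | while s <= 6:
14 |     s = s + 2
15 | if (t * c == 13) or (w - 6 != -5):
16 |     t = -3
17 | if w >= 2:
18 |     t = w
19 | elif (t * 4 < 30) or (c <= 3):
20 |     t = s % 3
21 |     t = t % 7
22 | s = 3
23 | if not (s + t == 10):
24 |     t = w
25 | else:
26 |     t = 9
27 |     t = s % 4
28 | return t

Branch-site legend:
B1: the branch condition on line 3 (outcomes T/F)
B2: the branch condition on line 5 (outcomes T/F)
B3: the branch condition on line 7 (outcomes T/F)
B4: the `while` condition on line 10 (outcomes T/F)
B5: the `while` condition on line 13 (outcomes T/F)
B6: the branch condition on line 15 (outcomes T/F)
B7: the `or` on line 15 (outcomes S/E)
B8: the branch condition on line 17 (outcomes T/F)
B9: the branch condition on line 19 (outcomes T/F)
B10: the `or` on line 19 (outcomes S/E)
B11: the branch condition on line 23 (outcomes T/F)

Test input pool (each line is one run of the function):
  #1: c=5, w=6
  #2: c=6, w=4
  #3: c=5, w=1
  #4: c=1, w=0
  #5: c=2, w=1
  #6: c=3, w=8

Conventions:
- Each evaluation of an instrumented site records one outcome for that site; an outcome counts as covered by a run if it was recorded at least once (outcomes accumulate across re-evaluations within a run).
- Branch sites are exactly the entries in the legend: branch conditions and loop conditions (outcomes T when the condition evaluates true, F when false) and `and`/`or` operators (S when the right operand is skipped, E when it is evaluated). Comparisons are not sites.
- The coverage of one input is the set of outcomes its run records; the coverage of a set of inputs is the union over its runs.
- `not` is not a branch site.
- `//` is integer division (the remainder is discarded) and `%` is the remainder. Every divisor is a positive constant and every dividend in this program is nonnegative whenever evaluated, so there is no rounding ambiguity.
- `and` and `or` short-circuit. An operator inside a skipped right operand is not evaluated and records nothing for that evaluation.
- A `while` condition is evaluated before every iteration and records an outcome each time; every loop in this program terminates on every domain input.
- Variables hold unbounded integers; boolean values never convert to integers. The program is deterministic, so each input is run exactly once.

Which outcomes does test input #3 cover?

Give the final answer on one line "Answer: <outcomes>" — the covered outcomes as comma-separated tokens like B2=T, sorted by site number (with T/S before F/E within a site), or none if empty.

Simulating input #3 (c=5, w=1) step by step:
  B1->F, B3->T, B4->T, B4->T, B4->T, B4->T, B4->T, B4->T, B4->T, B4->T
  B4->T, B4->T, B4->T, B4->T, B4->F, B5->T, B5->F, B7->E, B6->F, B8->F
  B10->E, B9->F, B11->T
collecting distinct outcomes: B1=F, B3=T, B4=T, B4=F, B5=T, B5=F, B6=F, B7=E, B8=F, B9=F, B10=E, B11=T

Answer: B1=F, B3=T, B4=T, B4=F, B5=T, B5=F, B6=F, B7=E, B8=F, B9=F, B10=E, B11=T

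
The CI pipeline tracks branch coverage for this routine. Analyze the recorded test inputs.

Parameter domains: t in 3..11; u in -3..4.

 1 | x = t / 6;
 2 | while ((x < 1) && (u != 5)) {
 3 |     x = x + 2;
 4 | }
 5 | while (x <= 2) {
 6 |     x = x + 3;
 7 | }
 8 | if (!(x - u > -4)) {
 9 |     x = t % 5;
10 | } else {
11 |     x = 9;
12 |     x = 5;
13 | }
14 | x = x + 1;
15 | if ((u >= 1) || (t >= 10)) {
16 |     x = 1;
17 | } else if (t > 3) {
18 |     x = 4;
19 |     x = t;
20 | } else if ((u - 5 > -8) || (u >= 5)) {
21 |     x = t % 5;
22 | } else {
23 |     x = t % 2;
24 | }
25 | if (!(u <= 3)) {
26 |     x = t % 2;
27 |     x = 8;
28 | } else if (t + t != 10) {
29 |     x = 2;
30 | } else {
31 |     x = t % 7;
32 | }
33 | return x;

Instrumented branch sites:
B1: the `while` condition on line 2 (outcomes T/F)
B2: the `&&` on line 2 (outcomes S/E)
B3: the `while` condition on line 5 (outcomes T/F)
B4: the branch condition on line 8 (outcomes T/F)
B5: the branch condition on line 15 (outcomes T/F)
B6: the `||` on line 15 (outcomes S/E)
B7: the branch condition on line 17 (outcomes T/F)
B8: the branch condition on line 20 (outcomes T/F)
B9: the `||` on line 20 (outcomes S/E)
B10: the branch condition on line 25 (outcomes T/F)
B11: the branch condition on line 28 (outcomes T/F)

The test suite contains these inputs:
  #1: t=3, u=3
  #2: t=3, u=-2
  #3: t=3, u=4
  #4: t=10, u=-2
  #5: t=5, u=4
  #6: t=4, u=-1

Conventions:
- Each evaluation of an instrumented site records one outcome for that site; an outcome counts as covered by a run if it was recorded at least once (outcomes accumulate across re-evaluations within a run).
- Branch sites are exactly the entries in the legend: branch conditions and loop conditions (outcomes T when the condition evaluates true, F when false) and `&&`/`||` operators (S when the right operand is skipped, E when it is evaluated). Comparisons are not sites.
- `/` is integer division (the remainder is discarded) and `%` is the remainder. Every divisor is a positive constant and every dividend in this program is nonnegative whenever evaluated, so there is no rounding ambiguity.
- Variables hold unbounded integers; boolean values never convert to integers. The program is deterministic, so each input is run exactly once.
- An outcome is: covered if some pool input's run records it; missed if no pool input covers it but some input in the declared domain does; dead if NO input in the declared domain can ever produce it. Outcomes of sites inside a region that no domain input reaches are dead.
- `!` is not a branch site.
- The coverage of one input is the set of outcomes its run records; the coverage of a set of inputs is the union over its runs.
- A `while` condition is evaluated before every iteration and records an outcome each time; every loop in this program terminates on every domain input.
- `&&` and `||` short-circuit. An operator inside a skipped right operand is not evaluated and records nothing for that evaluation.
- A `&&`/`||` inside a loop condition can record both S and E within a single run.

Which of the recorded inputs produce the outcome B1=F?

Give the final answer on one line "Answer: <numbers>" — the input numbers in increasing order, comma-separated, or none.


input #1 (t=3, u=3): records B1=F
input #2 (t=3, u=-2): records B1=F
input #3 (t=3, u=4): records B1=F
input #4 (t=10, u=-2): records B1=F
input #5 (t=5, u=4): records B1=F
input #6 (t=4, u=-1): records B1=F
Answer: 1, 2, 3, 4, 5, 6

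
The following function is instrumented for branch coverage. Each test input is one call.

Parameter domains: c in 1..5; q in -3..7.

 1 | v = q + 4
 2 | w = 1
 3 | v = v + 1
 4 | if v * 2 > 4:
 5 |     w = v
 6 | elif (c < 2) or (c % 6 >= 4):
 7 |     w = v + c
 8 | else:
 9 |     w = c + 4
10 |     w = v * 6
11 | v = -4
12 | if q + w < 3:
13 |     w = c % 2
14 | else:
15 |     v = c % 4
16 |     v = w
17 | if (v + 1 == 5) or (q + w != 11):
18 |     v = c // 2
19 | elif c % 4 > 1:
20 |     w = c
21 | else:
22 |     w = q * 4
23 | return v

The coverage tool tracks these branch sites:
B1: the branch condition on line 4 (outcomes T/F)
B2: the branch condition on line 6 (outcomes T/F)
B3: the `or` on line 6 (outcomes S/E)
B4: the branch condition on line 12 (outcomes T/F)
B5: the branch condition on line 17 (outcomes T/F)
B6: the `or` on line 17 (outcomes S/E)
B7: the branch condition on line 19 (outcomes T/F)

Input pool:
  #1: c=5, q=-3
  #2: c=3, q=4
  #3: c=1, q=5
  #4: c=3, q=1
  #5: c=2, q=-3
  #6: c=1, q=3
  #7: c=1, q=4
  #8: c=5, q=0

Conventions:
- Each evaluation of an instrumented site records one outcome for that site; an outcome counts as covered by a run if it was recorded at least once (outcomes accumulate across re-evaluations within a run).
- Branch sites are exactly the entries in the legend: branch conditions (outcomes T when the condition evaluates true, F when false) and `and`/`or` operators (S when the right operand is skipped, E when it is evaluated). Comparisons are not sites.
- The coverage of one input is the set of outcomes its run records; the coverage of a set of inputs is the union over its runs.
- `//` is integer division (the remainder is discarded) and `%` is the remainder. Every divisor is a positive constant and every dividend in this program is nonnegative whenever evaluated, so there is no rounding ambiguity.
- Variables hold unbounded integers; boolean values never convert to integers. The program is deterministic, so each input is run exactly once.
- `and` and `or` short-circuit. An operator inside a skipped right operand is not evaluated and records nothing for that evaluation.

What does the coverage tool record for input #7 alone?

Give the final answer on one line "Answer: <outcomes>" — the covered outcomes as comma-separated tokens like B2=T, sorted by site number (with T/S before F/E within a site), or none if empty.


Simulating input #7 (c=1, q=4) step by step:
  B1->T, B4->F, B6->E, B5->T
as a set, this run covers: B1=T, B4=F, B5=T, B6=E
Answer: B1=T, B4=F, B5=T, B6=E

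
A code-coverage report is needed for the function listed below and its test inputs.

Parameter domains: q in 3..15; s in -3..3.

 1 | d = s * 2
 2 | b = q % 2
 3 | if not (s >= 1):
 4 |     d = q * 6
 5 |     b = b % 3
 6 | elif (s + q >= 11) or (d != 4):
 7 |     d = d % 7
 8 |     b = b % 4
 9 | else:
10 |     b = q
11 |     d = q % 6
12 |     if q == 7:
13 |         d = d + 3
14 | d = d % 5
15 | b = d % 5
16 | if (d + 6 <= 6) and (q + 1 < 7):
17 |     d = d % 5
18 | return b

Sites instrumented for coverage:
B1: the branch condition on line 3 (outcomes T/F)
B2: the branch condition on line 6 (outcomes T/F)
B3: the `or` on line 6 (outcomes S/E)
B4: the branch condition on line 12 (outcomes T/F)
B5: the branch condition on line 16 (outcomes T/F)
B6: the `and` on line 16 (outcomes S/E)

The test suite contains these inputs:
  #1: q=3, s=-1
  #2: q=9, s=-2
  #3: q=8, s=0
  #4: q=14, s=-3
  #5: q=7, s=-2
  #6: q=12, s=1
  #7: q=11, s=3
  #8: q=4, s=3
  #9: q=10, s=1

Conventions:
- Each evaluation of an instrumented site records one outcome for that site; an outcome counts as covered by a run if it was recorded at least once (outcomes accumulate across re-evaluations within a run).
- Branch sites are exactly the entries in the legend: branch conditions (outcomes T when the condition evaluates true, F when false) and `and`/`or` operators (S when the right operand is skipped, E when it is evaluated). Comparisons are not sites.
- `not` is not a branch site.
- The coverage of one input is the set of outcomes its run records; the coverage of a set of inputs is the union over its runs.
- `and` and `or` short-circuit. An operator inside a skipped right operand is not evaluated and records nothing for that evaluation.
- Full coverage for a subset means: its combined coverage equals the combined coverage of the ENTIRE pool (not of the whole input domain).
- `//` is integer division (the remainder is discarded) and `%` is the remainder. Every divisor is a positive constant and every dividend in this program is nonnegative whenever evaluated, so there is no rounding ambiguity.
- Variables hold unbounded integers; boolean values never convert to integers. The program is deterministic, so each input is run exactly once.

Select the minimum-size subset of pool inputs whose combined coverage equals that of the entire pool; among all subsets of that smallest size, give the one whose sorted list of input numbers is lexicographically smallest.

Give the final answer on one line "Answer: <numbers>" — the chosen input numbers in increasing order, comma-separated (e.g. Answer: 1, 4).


input #1 (q=3, s=-1): events B1->T, B6->S, B5->F; covers B1=T, B5=F, B6=S
input #2 (q=9, s=-2): events B1->T, B6->S, B5->F; covers B1=T, B5=F, B6=S
input #3 (q=8, s=0): events B1->T, B6->S, B5->F; covers B1=T, B5=F, B6=S
input #4 (q=14, s=-3): events B1->T, B6->S, B5->F; covers B1=T, B5=F, B6=S
input #5 (q=7, s=-2): events B1->T, B6->S, B5->F; covers B1=T, B5=F, B6=S
input #6 (q=12, s=1): events B1->F, B3->S, B2->T, B6->S, B5->F; covers B1=F, B2=T, B3=S, B5=F, B6=S
input #7 (q=11, s=3): events B1->F, B3->S, B2->T, B6->S, B5->F; covers B1=F, B2=T, B3=S, B5=F, B6=S
input #8 (q=4, s=3): events B1->F, B3->E, B2->T, B6->S, B5->F; covers B1=F, B2=T, B3=E, B5=F, B6=S
input #9 (q=10, s=1): events B1->F, B3->S, B2->T, B6->S, B5->F; covers B1=F, B2=T, B3=S, B5=F, B6=S
together the pool reaches 7 outcomes: B1=T, B1=F, B2=T, B3=S, B3=E, B5=F, B6=S
checked all size-1 subsets: none covers 7 outcomes (max 5/7)
checked all size-2 subsets: none covers 7 outcomes (max 6/7)
at size 3, {1, 6, 8} reaches all 7 outcomes; every lexicographically earlier size-3 subset fails
Answer: 1, 6, 8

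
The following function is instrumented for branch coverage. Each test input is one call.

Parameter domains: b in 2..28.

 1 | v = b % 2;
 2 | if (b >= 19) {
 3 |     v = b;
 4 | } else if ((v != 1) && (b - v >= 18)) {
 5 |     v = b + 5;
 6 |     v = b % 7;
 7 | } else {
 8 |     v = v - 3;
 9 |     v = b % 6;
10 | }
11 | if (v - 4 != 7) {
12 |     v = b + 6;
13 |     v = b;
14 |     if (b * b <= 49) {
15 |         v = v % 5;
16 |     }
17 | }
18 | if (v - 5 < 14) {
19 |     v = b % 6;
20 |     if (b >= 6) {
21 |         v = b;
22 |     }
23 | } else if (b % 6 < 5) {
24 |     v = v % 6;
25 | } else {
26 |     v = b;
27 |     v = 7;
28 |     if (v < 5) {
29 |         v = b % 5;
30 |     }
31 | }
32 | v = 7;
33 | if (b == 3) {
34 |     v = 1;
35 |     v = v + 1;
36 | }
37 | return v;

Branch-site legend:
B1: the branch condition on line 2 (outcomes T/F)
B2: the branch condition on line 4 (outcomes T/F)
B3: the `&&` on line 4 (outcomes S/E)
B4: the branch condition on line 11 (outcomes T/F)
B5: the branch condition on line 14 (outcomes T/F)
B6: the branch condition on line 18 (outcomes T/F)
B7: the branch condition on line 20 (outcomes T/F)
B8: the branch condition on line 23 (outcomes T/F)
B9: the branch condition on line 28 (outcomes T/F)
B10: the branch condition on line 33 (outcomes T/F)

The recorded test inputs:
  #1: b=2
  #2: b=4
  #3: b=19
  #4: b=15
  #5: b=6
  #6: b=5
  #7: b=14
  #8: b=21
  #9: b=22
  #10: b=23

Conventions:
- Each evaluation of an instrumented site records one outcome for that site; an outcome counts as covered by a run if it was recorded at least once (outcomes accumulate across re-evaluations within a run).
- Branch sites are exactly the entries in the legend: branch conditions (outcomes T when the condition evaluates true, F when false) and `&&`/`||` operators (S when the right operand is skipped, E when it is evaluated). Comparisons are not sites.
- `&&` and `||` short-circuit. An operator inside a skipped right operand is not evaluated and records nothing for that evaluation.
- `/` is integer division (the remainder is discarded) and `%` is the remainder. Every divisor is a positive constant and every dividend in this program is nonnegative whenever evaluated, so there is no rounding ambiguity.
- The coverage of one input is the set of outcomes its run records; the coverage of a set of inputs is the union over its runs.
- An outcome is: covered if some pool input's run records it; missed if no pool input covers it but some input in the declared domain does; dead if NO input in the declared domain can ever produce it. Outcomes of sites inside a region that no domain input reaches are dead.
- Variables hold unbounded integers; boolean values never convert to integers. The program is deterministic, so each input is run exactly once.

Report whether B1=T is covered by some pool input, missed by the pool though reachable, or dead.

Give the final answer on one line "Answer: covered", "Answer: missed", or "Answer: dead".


B1=T is recorded by pool input(s) 3, 8, 9, 10 -> covered
Answer: covered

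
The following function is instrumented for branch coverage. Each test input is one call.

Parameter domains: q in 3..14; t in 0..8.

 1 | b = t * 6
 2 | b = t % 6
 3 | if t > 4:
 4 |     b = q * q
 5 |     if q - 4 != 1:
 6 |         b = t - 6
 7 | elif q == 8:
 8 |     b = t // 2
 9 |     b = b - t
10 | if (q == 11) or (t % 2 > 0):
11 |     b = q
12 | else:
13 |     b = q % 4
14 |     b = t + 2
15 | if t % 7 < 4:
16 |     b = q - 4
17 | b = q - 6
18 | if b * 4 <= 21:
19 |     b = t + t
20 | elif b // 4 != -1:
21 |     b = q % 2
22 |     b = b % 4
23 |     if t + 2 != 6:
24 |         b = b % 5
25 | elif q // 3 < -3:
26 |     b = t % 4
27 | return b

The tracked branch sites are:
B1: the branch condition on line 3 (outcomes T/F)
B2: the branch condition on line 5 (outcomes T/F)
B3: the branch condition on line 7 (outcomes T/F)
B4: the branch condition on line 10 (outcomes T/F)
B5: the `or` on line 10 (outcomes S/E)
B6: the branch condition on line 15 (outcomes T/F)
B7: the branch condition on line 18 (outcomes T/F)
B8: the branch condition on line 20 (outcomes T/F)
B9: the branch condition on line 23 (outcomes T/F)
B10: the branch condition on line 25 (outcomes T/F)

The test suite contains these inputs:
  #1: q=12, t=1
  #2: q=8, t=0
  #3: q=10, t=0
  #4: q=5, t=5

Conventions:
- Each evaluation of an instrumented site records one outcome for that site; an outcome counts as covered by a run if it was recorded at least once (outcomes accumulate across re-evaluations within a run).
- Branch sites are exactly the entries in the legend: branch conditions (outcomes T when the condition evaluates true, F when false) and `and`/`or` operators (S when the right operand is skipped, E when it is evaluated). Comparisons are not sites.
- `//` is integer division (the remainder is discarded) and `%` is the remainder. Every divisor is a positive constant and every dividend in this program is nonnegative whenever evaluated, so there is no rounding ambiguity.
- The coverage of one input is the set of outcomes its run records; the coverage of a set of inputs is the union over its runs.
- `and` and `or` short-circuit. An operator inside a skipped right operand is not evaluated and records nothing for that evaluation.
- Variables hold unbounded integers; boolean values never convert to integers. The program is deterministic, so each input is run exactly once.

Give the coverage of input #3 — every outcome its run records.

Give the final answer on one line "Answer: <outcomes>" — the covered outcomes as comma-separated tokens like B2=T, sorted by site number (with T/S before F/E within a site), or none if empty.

Simulating input #3 (q=10, t=0) step by step:
  B1->F, B3->F, B5->E, B4->F, B6->T, B7->T
distinct outcomes covered: B1=F, B3=F, B4=F, B5=E, B6=T, B7=T

Answer: B1=F, B3=F, B4=F, B5=E, B6=T, B7=T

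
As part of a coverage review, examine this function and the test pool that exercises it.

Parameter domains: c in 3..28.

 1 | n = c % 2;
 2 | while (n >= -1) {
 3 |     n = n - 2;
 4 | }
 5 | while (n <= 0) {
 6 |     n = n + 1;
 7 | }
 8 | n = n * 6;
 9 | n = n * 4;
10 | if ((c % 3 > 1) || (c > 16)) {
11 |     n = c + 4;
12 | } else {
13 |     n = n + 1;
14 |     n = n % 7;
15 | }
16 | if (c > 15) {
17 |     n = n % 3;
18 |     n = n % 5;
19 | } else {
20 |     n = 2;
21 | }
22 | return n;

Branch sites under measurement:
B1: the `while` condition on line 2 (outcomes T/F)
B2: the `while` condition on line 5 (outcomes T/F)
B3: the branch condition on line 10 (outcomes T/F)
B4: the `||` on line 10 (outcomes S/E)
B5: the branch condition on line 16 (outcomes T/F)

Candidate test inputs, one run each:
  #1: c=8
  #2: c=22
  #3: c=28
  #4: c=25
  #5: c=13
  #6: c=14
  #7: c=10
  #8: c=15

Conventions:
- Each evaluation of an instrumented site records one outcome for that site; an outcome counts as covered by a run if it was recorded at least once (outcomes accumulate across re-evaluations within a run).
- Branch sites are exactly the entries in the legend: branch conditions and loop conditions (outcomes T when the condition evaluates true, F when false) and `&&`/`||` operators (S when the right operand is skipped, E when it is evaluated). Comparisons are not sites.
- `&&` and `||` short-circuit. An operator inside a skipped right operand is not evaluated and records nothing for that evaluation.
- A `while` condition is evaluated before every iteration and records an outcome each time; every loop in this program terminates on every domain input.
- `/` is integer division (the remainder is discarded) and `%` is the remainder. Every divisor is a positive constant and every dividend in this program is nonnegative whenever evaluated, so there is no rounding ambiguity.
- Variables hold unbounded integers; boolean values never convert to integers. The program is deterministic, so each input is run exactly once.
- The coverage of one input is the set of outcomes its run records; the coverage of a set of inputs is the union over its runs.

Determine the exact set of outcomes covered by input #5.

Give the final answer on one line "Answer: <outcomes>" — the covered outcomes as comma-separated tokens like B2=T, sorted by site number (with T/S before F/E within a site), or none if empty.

Running input #5 (c=13), event by event:
  B1->T, B1->T, B1->F, B2->T, B2->T, B2->T, B2->T, B2->F, B4->E, B3->F
  B5->F
distinct outcomes covered: B1=T, B1=F, B2=T, B2=F, B3=F, B4=E, B5=F

Answer: B1=T, B1=F, B2=T, B2=F, B3=F, B4=E, B5=F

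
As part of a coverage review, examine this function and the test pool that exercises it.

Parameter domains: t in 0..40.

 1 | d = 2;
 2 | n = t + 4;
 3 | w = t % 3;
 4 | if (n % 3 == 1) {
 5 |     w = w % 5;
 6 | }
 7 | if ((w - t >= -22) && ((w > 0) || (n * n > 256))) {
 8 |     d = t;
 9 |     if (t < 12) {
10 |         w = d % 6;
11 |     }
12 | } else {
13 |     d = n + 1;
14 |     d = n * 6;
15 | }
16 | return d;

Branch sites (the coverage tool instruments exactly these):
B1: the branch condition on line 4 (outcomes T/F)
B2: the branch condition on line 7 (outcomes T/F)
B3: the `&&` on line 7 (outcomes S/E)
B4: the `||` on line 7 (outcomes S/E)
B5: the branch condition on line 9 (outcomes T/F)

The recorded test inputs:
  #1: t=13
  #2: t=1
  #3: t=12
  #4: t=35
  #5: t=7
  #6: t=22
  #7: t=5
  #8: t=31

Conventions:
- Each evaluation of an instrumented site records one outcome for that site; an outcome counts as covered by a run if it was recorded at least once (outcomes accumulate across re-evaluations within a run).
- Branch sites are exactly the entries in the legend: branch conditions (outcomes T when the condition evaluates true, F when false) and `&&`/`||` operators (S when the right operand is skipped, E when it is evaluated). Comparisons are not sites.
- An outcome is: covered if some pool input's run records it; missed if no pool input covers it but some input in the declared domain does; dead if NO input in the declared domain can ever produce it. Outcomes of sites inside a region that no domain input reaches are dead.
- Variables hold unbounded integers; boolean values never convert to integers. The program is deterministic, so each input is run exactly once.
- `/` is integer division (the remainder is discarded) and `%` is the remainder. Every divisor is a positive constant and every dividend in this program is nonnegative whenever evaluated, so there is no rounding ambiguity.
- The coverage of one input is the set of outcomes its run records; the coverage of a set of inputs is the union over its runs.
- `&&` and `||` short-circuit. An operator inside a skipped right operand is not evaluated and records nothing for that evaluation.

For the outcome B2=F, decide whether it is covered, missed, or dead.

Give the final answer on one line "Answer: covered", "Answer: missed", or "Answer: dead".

B2=F is recorded by pool input(s) 3, 4, 8 -> covered

Answer: covered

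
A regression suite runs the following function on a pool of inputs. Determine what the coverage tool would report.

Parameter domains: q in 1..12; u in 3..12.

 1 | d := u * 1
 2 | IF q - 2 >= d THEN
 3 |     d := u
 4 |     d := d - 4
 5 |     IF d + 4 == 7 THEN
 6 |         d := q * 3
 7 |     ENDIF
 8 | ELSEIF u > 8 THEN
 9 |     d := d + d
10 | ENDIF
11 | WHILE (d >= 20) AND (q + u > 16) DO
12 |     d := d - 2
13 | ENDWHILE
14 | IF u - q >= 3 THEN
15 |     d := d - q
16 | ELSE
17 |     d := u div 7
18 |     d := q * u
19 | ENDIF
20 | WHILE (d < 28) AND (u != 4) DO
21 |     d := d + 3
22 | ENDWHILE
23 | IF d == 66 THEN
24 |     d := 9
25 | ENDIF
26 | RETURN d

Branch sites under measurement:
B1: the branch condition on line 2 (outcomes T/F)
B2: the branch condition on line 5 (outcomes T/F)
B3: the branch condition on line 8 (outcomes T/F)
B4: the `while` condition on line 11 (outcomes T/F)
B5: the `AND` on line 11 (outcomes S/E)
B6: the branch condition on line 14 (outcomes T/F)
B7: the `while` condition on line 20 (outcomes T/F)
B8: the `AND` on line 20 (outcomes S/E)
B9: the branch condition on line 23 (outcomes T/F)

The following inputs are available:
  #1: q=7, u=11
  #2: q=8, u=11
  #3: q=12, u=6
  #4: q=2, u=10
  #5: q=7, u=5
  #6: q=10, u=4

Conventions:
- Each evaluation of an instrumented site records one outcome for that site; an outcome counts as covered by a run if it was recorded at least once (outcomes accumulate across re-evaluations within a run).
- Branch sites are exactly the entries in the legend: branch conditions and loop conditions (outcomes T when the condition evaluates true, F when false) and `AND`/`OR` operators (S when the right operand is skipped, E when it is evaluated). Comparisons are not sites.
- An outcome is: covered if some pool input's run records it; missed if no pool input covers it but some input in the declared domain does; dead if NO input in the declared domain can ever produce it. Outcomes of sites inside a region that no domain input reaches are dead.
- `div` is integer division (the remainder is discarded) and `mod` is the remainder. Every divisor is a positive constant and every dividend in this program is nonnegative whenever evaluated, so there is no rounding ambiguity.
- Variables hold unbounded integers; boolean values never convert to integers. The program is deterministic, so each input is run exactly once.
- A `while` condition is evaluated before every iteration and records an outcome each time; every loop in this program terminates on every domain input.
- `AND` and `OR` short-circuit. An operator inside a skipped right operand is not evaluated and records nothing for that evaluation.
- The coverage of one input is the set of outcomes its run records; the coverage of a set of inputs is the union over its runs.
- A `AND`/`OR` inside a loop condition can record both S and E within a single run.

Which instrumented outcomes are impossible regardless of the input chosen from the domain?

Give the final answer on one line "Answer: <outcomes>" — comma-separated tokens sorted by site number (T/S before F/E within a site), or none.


running all 120 domain inputs and tallying outcomes:
  reachable outcomes have witnesses, e.g. B1=T (e.g. q=5, u=3), B1=F (e.g. q=1, u=3), B2=T (e.g. q=9, u=7), B2=F (e.g. q=5, u=3)
Answer: none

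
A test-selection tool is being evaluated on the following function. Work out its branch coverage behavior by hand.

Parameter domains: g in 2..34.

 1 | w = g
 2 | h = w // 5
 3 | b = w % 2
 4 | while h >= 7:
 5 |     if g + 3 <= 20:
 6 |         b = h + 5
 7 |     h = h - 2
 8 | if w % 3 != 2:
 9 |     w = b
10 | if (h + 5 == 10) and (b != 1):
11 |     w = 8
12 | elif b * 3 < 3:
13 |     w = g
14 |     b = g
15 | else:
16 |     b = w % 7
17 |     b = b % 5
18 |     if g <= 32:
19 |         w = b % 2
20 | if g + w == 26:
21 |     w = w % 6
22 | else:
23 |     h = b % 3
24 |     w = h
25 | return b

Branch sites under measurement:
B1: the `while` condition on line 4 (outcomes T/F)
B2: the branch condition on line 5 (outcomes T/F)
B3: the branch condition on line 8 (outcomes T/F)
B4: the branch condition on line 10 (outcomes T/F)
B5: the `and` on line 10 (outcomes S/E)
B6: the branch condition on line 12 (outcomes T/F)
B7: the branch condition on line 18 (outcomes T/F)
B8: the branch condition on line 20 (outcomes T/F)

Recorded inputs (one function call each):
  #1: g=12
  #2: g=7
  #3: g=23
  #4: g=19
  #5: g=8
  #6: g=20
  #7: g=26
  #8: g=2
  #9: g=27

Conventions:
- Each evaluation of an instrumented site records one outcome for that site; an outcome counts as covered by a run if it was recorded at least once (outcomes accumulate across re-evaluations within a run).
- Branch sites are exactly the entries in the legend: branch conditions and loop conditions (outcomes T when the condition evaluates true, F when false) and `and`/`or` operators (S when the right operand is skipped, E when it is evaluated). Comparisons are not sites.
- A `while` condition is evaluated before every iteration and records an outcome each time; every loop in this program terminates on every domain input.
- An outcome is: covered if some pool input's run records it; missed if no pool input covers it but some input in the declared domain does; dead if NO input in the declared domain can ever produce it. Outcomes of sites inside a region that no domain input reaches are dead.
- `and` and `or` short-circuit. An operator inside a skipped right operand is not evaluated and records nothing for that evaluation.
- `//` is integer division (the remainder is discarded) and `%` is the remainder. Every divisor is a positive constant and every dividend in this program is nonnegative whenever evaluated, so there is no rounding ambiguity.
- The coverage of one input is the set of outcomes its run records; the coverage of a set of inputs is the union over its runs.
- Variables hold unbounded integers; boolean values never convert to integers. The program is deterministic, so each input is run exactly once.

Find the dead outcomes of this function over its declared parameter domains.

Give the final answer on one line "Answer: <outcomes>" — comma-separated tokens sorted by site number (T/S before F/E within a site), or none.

running all 33 domain inputs and tallying outcomes:
  B1=T: no domain input ever produces it -> dead
  B2=T: no domain input ever produces it -> dead
  B2=F: no domain input ever produces it -> dead
  reachable outcomes have witnesses, e.g. B1=F (e.g. g=2), B3=T (e.g. g=3), B3=F (e.g. g=2), B4=T (e.g. g=26)

Answer: B1=T, B2=T, B2=F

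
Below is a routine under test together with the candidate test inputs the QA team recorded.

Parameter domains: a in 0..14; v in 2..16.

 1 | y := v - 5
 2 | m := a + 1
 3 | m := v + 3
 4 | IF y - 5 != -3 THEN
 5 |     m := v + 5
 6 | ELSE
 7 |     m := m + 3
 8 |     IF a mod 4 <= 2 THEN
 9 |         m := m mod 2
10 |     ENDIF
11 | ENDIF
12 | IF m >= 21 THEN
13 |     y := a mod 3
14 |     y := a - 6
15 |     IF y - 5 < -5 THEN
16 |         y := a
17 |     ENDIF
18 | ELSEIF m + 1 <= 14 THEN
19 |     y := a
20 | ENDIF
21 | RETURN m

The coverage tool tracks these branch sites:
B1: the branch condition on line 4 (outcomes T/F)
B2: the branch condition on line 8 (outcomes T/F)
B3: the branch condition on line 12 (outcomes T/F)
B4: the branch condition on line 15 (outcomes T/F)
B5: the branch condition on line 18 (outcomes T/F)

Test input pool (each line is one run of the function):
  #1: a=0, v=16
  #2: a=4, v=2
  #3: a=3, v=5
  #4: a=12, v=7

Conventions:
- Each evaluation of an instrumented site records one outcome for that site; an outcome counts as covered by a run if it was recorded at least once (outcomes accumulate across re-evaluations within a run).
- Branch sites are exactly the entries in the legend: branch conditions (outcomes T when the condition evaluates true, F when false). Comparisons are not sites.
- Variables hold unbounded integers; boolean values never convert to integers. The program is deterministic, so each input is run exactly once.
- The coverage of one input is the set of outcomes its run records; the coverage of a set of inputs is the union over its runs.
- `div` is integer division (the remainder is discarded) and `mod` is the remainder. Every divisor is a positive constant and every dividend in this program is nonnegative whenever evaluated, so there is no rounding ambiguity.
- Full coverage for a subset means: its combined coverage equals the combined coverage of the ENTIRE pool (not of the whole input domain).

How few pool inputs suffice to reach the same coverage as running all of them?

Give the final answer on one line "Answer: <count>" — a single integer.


#1 (a=0, v=16) -> B1->T, B3->T, B4->T; covered: B1=T, B3=T, B4=T
#2 (a=4, v=2) -> B1->T, B3->F, B5->T; covered: B1=T, B3=F, B5=T
#3 (a=3, v=5) -> B1->T, B3->F, B5->T; covered: B1=T, B3=F, B5=T
#4 (a=12, v=7) -> B1->F, B2->T, B3->F, B5->T; covered: B1=F, B2=T, B3=F, B5=T
the full pool covers 7 outcomes: B1=T, B1=F, B2=T, B3=T, B3=F, B4=T, B5=T
size 1 is not enough: best union over all size-1 subsets is 4/7
at size 2, {1, 4} reaches all 7 outcomes; every lexicographically earlier size-2 subset fails
Answer: 2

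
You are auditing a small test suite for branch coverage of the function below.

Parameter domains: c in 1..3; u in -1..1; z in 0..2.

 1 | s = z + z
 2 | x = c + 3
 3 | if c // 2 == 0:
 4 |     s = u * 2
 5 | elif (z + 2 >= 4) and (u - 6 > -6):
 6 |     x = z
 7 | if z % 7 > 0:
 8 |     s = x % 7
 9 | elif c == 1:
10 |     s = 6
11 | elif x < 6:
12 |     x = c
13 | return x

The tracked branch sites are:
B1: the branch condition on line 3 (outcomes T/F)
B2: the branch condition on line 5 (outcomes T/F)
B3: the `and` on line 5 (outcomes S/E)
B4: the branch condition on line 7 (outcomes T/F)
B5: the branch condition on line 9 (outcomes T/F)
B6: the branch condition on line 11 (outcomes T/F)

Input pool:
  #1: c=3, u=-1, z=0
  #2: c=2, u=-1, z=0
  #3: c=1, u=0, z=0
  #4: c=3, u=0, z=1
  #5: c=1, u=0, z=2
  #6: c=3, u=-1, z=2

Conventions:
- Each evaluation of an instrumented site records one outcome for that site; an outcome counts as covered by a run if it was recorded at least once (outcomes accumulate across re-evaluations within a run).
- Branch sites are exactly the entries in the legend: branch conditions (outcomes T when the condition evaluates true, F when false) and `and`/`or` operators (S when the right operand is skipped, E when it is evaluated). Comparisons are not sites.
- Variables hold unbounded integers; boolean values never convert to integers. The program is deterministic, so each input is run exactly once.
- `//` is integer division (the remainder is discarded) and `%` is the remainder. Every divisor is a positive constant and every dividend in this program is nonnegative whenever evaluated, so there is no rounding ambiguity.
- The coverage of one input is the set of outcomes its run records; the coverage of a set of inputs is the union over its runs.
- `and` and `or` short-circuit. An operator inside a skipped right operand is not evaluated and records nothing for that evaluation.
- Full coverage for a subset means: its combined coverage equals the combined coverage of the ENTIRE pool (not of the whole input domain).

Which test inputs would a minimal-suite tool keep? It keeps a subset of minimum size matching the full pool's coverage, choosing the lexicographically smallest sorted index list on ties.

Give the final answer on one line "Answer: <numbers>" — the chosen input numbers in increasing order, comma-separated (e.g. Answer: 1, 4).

#1 (c=3, u=-1, z=0) -> B1->F, B3->S, B2->F, B4->F, B5->F, B6->F; covered: B1=F, B2=F, B3=S, B4=F, B5=F, B6=F
#2 (c=2, u=-1, z=0) -> B1->F, B3->S, B2->F, B4->F, B5->F, B6->T; covered: B1=F, B2=F, B3=S, B4=F, B5=F, B6=T
#3 (c=1, u=0, z=0) -> B1->T, B4->F, B5->T; covered: B1=T, B4=F, B5=T
#4 (c=3, u=0, z=1) -> B1->F, B3->S, B2->F, B4->T; covered: B1=F, B2=F, B3=S, B4=T
#5 (c=1, u=0, z=2) -> B1->T, B4->T; covered: B1=T, B4=T
#6 (c=3, u=-1, z=2) -> B1->F, B3->E, B2->F, B4->T; covered: B1=F, B2=F, B3=E, B4=T
the full pool covers 11 outcomes: B1=T, B1=F, B2=F, B3=S, B3=E, B4=T, B4=F, B5=T, B5=F, B6=T, B6=F
every size-1 subset falls short of the 11 outcomes (best: 6/11)
every size-2 subset falls short of the 11 outcomes (best: 8/11)
every size-3 subset falls short of the 11 outcomes (best: 10/11)
at size 4, {1, 2, 3, 6} reaches all 11 outcomes; every lexicographically earlier size-4 subset fails

Answer: 1, 2, 3, 6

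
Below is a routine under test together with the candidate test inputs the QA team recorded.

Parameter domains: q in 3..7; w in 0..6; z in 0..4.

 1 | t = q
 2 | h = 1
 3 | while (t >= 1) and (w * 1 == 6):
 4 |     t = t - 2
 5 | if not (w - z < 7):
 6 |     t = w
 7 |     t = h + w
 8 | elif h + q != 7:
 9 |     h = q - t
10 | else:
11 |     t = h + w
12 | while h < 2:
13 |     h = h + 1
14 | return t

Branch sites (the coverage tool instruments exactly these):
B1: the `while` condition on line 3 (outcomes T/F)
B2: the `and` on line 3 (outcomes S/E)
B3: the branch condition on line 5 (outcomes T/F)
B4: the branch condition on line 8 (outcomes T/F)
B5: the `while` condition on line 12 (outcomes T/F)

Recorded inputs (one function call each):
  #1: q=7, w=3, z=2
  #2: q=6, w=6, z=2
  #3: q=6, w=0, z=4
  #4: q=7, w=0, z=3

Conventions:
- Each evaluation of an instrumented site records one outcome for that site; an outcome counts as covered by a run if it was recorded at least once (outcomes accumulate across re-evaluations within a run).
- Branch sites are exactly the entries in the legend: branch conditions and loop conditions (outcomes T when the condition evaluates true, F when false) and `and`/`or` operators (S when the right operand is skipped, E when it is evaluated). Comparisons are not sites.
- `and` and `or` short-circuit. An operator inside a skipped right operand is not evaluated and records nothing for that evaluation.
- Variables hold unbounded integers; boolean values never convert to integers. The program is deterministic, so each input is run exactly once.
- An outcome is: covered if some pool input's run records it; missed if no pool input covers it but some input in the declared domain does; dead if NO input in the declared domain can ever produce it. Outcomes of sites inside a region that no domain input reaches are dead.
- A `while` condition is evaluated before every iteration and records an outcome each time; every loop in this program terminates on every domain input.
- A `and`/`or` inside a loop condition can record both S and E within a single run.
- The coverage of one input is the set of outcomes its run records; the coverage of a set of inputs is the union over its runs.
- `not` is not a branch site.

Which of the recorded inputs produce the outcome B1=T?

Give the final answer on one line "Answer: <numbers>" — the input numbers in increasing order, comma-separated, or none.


input #1 (q=7, w=3, z=2): does not record B1=T
input #2 (q=6, w=6, z=2): records B1=T
input #3 (q=6, w=0, z=4): does not record B1=T
input #4 (q=7, w=0, z=3): does not record B1=T
Answer: 2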